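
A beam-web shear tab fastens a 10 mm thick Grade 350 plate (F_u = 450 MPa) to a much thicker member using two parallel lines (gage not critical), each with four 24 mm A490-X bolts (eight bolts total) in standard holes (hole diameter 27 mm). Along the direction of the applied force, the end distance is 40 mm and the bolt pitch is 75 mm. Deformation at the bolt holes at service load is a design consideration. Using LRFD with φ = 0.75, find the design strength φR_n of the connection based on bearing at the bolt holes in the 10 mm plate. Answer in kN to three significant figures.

Per bolt r_n = 1.2 l_c t F_u ≤ 2.4 d t F_u; upper limit = 2.4 × 24 × 10 × 450 / 1000 = 259.2 kN.
Edge bolt: l_c = 40 − 27/2 = 26.5 mm → 1.2 × 26.5 × 10 × 450 / 1000 = 143.1 → r_n = 143.1 kN.
Interior bolts: l_c = 75 − 27 = 48 mm → 1.2 × 48 × 10 × 450 / 1000 = 259.2 → r_n = 259.2 kN.
R_n = 2 × 143.1 + 6 × 259.2 = 1841 kN.
Design strength φR_n = 0.75 × 1841 = 1380 kN.

1380 kN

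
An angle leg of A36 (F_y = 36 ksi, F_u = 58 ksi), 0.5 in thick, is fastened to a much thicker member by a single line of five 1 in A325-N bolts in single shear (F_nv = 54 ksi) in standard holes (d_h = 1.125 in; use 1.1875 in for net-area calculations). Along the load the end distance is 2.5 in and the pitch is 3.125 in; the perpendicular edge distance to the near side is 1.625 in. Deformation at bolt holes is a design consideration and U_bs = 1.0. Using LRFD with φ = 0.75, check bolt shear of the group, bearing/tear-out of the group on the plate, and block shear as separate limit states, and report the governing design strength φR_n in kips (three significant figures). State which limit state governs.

144 kips (block shear governs)

Bolt shear: A_b = π·1²/4 = 0.7854 in²; R_n = 54 × 0.7854 × 5 × 1 = 212.1 kips → 0.75 × 212.1 = 159 kips.
Bearing: edge l_c = 1.938, r_n = 67.42 kips; interior l_c = 2, r_n = 69.6 kips; R_n = 67.42 + 4·69.6 = 345.8 kips → 259 kips.
Block shear: A_gv = 7.5, A_nv = 4.828, A_nt = 0.5156 in²; R_n = min(0.6F_uA_nv, 0.6F_yA_gv) + U_bs·F_u·A_nt = 191.9 kips → 144 kips.
Block shear governs: 144 kips.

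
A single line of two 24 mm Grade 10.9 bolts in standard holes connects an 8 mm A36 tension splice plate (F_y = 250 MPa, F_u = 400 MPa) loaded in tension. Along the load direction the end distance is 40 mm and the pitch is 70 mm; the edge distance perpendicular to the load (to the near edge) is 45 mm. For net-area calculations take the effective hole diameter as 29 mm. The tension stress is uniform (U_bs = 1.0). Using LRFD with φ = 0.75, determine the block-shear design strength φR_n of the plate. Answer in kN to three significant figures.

Shear plane L_v = 40 + 1·70 = 110 mm; A_gv = 110 × 8 = 880 mm².
A_nv = (110 − 1.5·29) × 8 = 532 mm².
A_nt = (45 − 0.5·29) × 8 = 244 mm².
0.6 F_u A_nv = 127.7 kN; 0.6 F_y A_gv = 132 kN → shear rupture governs the shear term.
R_n = 127.7 + 1.0 × 400 × 244 / 1000 = 225.3 kN.
Design strength φR_n = 0.75 × 225.3 = 169 kN.

169 kN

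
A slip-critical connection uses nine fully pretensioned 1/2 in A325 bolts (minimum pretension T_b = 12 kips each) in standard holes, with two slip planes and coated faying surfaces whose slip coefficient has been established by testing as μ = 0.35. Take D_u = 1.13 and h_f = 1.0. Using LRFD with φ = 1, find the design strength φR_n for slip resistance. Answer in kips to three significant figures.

85.4 kips

R_n = μ · D_u · h_f · T_b · n_s · n_b = 0.35 × 1.13 × 1.0 × 12 × 2 × 9 = 85.43 kips.
Design strength φR_n = 1 × 85.43 = 85.4 kips.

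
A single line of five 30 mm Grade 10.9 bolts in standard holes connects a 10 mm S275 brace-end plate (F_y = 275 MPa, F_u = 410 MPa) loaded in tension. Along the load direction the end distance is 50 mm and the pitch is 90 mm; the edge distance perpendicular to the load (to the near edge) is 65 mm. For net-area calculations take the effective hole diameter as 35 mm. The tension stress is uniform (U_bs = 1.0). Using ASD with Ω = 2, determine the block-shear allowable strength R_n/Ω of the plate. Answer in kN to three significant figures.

408 kN

Shear plane L_v = 50 + 4·90 = 410 mm; A_gv = 410 × 10 = 4100 mm².
A_nv = (410 − 4.5·35) × 10 = 2525 mm².
A_nt = (65 − 0.5·35) × 10 = 475 mm².
0.6 F_u A_nv = 621.1 kN; 0.6 F_y A_gv = 676.5 kN → shear rupture governs the shear term.
R_n = 621.1 + 1.0 × 410 × 475 / 1000 = 815.9 kN.
Allowable strength R_n/Ω = 815.9 / 2 = 408 kN.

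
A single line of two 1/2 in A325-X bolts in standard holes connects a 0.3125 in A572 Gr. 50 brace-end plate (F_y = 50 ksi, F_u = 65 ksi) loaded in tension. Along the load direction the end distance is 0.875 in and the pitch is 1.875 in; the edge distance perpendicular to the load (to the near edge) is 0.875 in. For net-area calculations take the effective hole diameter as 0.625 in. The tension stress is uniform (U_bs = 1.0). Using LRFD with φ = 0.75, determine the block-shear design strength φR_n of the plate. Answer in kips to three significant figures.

Shear plane L_v = 0.875 + 1·1.875 = 2.75 in; A_gv = 2.75 × 0.3125 = 0.8594 in².
A_nv = (2.75 − 1.5·0.625) × 0.3125 = 0.5664 in².
A_nt = (0.875 − 0.5·0.625) × 0.3125 = 0.1758 in².
0.6 F_u A_nv = 22.09 kips; 0.6 F_y A_gv = 25.78 kips → shear rupture governs the shear term.
R_n = 22.09 + 1.0 × 65 × 0.1758 = 33.52 kips.
Design strength φR_n = 0.75 × 33.52 = 25.1 kips.

25.1 kips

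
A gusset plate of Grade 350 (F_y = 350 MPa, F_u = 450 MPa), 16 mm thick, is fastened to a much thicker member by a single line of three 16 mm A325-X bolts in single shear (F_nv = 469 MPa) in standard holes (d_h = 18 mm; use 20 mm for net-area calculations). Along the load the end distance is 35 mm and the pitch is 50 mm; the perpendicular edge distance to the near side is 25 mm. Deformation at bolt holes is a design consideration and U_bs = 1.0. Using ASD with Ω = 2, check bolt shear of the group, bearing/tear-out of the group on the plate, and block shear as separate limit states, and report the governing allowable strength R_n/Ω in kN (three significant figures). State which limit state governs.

Bolt shear: A_b = π·16²/4 = 201.1 mm²; R_n = 469 × 201.1 × 3 × 1 / 1000 = 282.9 kN → 282.9 / 2 = 141 kN.
Bearing: edge l_c = 26, r_n = 224.6 kN; interior l_c = 32, r_n = 276.5 kN; R_n = 224.6 + 2·276.5 = 777.6 kN → 389 kN.
Block shear: A_gv = 2160, A_nv = 1360, A_nt = 240 mm²; R_n = min(0.6F_uA_nv, 0.6F_yA_gv) + U_bs·F_u·A_nt = 475.2 kN → 238 kN.
Bolt shear governs: 141 kN.

141 kN (bolt shear governs)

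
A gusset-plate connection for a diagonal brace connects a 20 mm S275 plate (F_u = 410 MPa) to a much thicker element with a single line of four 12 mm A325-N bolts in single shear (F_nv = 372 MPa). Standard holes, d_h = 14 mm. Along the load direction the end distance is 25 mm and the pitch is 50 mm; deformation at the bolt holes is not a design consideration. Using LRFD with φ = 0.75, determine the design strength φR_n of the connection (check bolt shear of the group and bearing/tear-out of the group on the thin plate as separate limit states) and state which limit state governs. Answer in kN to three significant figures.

Bolt shear: A_b = π·12²/4 = 113.1 mm²; R_n = 372 × 113.1 × 4 × 1 / 1000 = 168.3 kN → 0.75 × 168.3 = 126 kN.
Bearing (1.5 l_c t F_u ≤ 3.0 d t F_u): upper limit = 3.0·12·20·410 / 1000 = 295.2 kN.
  Edge l_c = 25 − 14/2 = 18 → r_n = 221.4 kN; interior l_c = 50 − 14 = 36 → r_n = 295.2 kN.
  R_n,bearing = 1·221.4 + 3·295.2 = 1107 kN → 0.75 × 1107 = 830 kN.
Bolt shear governs: 126 kN.

126 kN (bolt shear governs)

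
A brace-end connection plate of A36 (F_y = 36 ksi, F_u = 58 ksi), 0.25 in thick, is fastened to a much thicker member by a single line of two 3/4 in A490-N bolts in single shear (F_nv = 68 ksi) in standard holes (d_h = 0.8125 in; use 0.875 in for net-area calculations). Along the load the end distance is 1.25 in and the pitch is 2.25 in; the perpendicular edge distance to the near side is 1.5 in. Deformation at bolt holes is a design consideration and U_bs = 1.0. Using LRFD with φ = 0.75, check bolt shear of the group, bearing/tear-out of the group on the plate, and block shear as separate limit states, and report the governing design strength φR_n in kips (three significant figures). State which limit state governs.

Bolt shear: A_b = π·0.75²/4 = 0.4418 in²; R_n = 68 × 0.4418 × 2 × 1 = 60.08 kips → 0.75 × 60.08 = 45.1 kips.
Bearing: edge l_c = 0.8438, r_n = 14.68 kips; interior l_c = 1.438, r_n = 25.01 kips; R_n = 14.68 + 1·25.01 = 39.69 kips → 29.8 kips.
Block shear: A_gv = 0.875, A_nv = 0.5469, A_nt = 0.2656 in²; R_n = min(0.6F_uA_nv, 0.6F_yA_gv) + U_bs·F_u·A_nt = 34.31 kips → 25.7 kips.
Block shear governs: 25.7 kips.

25.7 kips (block shear governs)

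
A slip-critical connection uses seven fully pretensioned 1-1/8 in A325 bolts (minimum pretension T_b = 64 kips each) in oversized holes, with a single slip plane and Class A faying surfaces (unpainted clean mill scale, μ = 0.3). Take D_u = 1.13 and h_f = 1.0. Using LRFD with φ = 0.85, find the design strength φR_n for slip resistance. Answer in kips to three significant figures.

129 kips

R_n = μ · D_u · h_f · T_b · n_s · n_b = 0.3 × 1.13 × 1.0 × 64 × 1 × 7 = 151.9 kips.
Design strength φR_n = 0.85 × 151.9 = 129 kips.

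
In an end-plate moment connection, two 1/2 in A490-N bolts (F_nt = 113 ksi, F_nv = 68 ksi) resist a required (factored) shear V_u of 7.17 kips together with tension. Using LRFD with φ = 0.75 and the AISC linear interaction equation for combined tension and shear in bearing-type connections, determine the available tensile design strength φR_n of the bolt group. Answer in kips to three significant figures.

31.4 kips

A_b = π·0.5²/4 = 0.1963 in²; f_rv = 7.17 / (2 × 0.1963) = 18.26 ksi.
F'_nt = 1.3 F_nt − (F_nt / φF_nv) f_rv = 1.3·113 − (113/(0.75·68))·18.26 = 106.4 ksi, capped at F_nt → F'_nt = 106.4 ksi.
R_n = F'_nt · A_b · n = 106.4 × 0.1963 × 2 = 41.8 kips.
Design strength φR_n = 0.75 × 41.8 = 31.4 kips.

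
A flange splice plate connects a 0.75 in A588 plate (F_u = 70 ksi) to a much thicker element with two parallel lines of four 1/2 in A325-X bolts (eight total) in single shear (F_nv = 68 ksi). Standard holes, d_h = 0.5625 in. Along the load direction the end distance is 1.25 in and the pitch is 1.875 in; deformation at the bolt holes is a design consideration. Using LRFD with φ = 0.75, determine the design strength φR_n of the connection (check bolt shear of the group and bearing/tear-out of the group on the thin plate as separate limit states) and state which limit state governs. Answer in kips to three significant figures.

80.1 kips (bolt shear governs)

Bolt shear: A_b = π·0.5²/4 = 0.1963 in²; R_n = 68 × 0.1963 × 8 × 1 = 106.8 kips → 0.75 × 106.8 = 80.1 kips.
Bearing (1.2 l_c t F_u ≤ 2.4 d t F_u): upper limit = 2.4·0.5·0.75·70 = 63 kips.
  Edge l_c = 1.25 − 0.5625/2 = 0.9688 → r_n = 61.03 kips; interior l_c = 1.875 − 0.5625 = 1.312 → r_n = 63 kips.
  R_n,bearing = 2·61.03 + 6·63 = 500.1 kips → 0.75 × 500.1 = 375 kips.
Bolt shear governs: 80.1 kips.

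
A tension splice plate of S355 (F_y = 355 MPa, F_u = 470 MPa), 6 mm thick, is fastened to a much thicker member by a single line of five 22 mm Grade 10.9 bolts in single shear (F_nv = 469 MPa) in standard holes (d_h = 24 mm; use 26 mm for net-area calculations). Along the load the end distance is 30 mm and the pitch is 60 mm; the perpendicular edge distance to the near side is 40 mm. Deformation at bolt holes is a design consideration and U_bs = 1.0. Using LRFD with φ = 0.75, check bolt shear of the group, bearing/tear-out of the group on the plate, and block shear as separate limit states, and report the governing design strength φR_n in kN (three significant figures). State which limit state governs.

251 kN (block shear governs)

Bolt shear: A_b = π·22²/4 = 380.1 mm²; R_n = 469 × 380.1 × 5 × 1 / 1000 = 891.4 kN → 0.75 × 891.4 = 669 kN.
Bearing: edge l_c = 18, r_n = 60.91 kN; interior l_c = 36, r_n = 121.8 kN; R_n = 60.91 + 4·121.8 = 548.2 kN → 411 kN.
Block shear: A_gv = 1620, A_nv = 918, A_nt = 162 mm²; R_n = min(0.6F_uA_nv, 0.6F_yA_gv) + U_bs·F_u·A_nt = 335 kN → 251 kN.
Block shear governs: 251 kN.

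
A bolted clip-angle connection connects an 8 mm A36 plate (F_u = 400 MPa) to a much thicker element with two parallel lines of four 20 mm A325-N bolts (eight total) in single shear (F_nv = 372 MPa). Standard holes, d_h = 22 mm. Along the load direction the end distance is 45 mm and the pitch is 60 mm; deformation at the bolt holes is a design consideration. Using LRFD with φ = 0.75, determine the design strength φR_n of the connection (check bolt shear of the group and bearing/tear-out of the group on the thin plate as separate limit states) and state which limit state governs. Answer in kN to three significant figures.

Bolt shear: A_b = π·20²/4 = 314.2 mm²; R_n = 372 × 314.2 × 8 × 1 / 1000 = 934.9 kN → 0.75 × 934.9 = 701 kN.
Bearing (1.2 l_c t F_u ≤ 2.4 d t F_u): upper limit = 2.4·20·8·400 / 1000 = 153.6 kN.
  Edge l_c = 45 − 22/2 = 34 → r_n = 130.6 kN; interior l_c = 60 − 22 = 38 → r_n = 145.9 kN.
  R_n,bearing = 2·130.6 + 6·145.9 = 1137 kN → 0.75 × 1137 = 852 kN.
Bolt shear governs: 701 kN.

701 kN (bolt shear governs)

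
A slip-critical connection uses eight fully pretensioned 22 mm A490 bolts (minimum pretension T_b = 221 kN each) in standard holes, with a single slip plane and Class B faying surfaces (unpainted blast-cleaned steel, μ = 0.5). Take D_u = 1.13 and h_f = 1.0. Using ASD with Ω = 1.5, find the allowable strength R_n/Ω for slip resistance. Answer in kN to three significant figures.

666 kN

R_n = μ · D_u · h_f · T_b · n_s · n_b = 0.5 × 1.13 × 1.0 × 221 × 1 × 8 = 998.9 kN.
Allowable strength R_n/Ω = 998.9 / 1.5 = 666 kN.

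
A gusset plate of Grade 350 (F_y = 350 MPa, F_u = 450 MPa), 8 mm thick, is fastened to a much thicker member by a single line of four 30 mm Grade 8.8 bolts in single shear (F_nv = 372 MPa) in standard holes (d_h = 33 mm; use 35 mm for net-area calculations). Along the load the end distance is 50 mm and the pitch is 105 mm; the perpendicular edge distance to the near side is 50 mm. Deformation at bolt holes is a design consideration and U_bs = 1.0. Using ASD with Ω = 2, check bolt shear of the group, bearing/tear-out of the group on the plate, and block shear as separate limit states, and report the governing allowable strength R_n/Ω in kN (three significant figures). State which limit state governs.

320 kN (block shear governs)

Bolt shear: A_b = π·30²/4 = 706.9 mm²; R_n = 372 × 706.9 × 4 × 1 / 1000 = 1052 kN → 1052 / 2 = 526 kN.
Bearing: edge l_c = 33.5, r_n = 144.7 kN; interior l_c = 72, r_n = 259.2 kN; R_n = 144.7 + 3·259.2 = 922.3 kN → 461 kN.
Block shear: A_gv = 2920, A_nv = 1940, A_nt = 260 mm²; R_n = min(0.6F_uA_nv, 0.6F_yA_gv) + U_bs·F_u·A_nt = 640.8 kN → 320 kN.
Block shear governs: 320 kN.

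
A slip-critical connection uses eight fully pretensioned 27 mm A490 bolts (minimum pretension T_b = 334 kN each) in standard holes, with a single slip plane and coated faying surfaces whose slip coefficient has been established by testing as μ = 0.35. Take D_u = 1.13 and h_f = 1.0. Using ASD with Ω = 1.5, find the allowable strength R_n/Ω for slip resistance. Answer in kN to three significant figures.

705 kN

R_n = μ · D_u · h_f · T_b · n_s · n_b = 0.35 × 1.13 × 1.0 × 334 × 1 × 8 = 1057 kN.
Allowable strength R_n/Ω = 1057 / 1.5 = 705 kN.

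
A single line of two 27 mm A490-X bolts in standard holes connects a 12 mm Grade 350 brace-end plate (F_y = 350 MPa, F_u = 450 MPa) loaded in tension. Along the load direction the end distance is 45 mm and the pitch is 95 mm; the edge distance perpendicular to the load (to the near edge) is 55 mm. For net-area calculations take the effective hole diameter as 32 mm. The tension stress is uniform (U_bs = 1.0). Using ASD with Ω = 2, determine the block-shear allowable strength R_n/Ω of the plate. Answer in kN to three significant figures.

Shear plane L_v = 45 + 1·95 = 140 mm; A_gv = 140 × 12 = 1680 mm².
A_nv = (140 − 1.5·32) × 12 = 1104 mm².
A_nt = (55 − 0.5·32) × 12 = 468 mm².
0.6 F_u A_nv = 298.1 kN; 0.6 F_y A_gv = 352.8 kN → shear rupture governs the shear term.
R_n = 298.1 + 1.0 × 450 × 468 / 1000 = 508.7 kN.
Allowable strength R_n/Ω = 508.7 / 2 = 254 kN.

254 kN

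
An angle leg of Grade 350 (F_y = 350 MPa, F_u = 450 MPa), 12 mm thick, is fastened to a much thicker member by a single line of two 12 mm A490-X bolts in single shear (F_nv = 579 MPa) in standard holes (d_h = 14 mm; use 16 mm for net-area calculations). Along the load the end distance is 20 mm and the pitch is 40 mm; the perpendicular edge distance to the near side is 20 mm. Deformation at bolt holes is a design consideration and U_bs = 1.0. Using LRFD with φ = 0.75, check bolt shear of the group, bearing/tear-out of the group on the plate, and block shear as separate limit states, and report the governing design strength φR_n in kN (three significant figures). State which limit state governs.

Bolt shear: A_b = π·12²/4 = 113.1 mm²; R_n = 579 × 113.1 × 2 × 1 / 1000 = 131 kN → 0.75 × 131 = 98.2 kN.
Bearing: edge l_c = 13, r_n = 84.24 kN; interior l_c = 26, r_n = 155.5 kN; R_n = 84.24 + 1·155.5 = 239.8 kN → 180 kN.
Block shear: A_gv = 720, A_nv = 432, A_nt = 144 mm²; R_n = min(0.6F_uA_nv, 0.6F_yA_gv) + U_bs·F_u·A_nt = 181.4 kN → 136 kN.
Bolt shear governs: 98.2 kN.

98.2 kN (bolt shear governs)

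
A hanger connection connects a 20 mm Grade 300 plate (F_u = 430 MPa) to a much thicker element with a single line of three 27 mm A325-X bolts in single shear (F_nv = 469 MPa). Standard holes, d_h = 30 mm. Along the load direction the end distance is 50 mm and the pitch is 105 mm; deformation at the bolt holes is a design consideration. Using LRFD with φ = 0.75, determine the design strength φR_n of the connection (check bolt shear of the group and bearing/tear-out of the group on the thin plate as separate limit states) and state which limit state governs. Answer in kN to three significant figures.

Bolt shear: A_b = π·27²/4 = 572.6 mm²; R_n = 469 × 572.6 × 3 × 1 / 1000 = 805.6 kN → 0.75 × 805.6 = 604 kN.
Bearing (1.2 l_c t F_u ≤ 2.4 d t F_u): upper limit = 2.4·27·20·430 / 1000 = 557.3 kN.
  Edge l_c = 50 − 30/2 = 35 → r_n = 361.2 kN; interior l_c = 105 − 30 = 75 → r_n = 557.3 kN.
  R_n,bearing = 1·361.2 + 2·557.3 = 1476 kN → 0.75 × 1476 = 1110 kN.
Bolt shear governs: 604 kN.

604 kN (bolt shear governs)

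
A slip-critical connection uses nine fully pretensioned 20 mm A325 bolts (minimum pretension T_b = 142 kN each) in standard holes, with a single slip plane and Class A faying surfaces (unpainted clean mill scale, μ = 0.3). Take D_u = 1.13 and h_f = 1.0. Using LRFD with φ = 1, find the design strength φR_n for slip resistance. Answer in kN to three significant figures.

R_n = μ · D_u · h_f · T_b · n_s · n_b = 0.3 × 1.13 × 1.0 × 142 × 1 × 9 = 433.2 kN.
Design strength φR_n = 1 × 433.2 = 433 kN.

433 kN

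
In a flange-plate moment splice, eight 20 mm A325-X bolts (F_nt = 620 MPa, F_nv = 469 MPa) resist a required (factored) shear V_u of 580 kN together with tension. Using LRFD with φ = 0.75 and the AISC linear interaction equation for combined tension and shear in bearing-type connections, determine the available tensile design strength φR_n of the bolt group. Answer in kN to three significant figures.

753 kN

A_b = π·20²/4 = 314.2 mm²; f_rv = 580 × 1000 / (8 × 314.2) = 230.8 MPa.
F'_nt = 1.3 F_nt − (F_nt / φF_nv) f_rv = 1.3·620 − (620/(0.75·469))·230.8 = 399.2 MPa, capped at F_nt → F'_nt = 399.2 MPa.
R_n = F'_nt · A_b · n = 399.2 × 314.2 × 8 / 1000 = 1003 kN.
Design strength φR_n = 0.75 × 1003 = 753 kN.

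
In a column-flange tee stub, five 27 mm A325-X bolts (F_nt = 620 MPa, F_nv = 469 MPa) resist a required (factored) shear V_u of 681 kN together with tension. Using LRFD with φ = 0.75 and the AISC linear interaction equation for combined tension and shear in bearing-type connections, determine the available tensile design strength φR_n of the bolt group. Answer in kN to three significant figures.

830 kN

A_b = π·27²/4 = 572.6 mm²; f_rv = 681 × 1000 / (5 × 572.6) = 237.9 MPa.
F'_nt = 1.3 F_nt − (F_nt / φF_nv) f_rv = 1.3·620 − (620/(0.75·469))·237.9 = 386.7 MPa, capped at F_nt → F'_nt = 386.7 MPa.
R_n = F'_nt · A_b · n = 386.7 × 572.6 × 5 / 1000 = 1107 kN.
Design strength φR_n = 0.75 × 1107 = 830 kN.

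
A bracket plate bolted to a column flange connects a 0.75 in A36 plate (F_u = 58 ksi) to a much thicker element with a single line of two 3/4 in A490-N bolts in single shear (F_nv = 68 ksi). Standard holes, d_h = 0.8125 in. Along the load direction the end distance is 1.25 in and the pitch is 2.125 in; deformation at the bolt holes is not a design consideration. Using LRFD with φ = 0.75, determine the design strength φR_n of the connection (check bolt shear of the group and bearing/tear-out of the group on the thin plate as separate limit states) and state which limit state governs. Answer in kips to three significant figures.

Bolt shear: A_b = π·0.75²/4 = 0.4418 in²; R_n = 68 × 0.4418 × 2 × 1 = 60.08 kips → 0.75 × 60.08 = 45.1 kips.
Bearing (1.5 l_c t F_u ≤ 3.0 d t F_u): upper limit = 3.0·0.75·0.75·58 = 97.88 kips.
  Edge l_c = 1.25 − 0.8125/2 = 0.8438 → r_n = 55.05 kips; interior l_c = 2.125 − 0.8125 = 1.312 → r_n = 85.64 kips.
  R_n,bearing = 1·55.05 + 1·85.64 = 140.7 kips → 0.75 × 140.7 = 106 kips.
Bolt shear governs: 45.1 kips.

45.1 kips (bolt shear governs)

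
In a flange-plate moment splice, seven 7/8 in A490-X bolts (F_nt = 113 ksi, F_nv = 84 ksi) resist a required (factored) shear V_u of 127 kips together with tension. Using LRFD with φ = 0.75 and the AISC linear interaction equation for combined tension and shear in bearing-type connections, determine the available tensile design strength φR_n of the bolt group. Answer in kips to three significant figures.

293 kips

A_b = π·0.875²/4 = 0.6013 in²; f_rv = 127 / (7 × 0.6013) = 30.17 ksi.
F'_nt = 1.3 F_nt − (F_nt / φF_nv) f_rv = 1.3·113 − (113/(0.75·84))·30.17 = 92.78 ksi, capped at F_nt → F'_nt = 92.78 ksi.
R_n = F'_nt · A_b · n = 92.78 × 0.6013 × 7 = 390.5 kips.
Design strength φR_n = 0.75 × 390.5 = 293 kips.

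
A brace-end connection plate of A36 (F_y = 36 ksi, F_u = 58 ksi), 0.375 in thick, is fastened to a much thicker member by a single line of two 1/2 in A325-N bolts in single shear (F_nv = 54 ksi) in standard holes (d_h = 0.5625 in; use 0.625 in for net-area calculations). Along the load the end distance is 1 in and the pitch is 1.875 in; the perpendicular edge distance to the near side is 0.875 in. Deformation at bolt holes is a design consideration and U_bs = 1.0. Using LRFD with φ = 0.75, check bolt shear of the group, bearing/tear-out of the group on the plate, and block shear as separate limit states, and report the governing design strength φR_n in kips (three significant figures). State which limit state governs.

15.9 kips (bolt shear governs)

Bolt shear: A_b = π·0.5²/4 = 0.1963 in²; R_n = 54 × 0.1963 × 2 × 1 = 21.21 kips → 0.75 × 21.21 = 15.9 kips.
Bearing: edge l_c = 0.7188, r_n = 18.76 kips; interior l_c = 1.312, r_n = 26.1 kips; R_n = 18.76 + 1·26.1 = 44.86 kips → 33.6 kips.
Block shear: A_gv = 1.078, A_nv = 0.7266, A_nt = 0.2109 in²; R_n = min(0.6F_uA_nv, 0.6F_yA_gv) + U_bs·F_u·A_nt = 35.52 kips → 26.6 kips.
Bolt shear governs: 15.9 kips.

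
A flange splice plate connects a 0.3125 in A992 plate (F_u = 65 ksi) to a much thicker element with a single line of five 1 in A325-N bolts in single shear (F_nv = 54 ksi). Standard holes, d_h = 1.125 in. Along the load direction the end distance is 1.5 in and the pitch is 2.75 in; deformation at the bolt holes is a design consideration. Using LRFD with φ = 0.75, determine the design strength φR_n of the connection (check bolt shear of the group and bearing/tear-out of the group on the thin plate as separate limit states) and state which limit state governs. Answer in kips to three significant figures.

136 kips (bearing governs)

Bolt shear: A_b = π·1²/4 = 0.7854 in²; R_n = 54 × 0.7854 × 5 × 1 = 212.1 kips → 0.75 × 212.1 = 159 kips.
Bearing (1.2 l_c t F_u ≤ 2.4 d t F_u): upper limit = 2.4·1·0.3125·65 = 48.75 kips.
  Edge l_c = 1.5 − 1.125/2 = 0.9375 → r_n = 22.85 kips; interior l_c = 2.75 − 1.125 = 1.625 → r_n = 39.61 kips.
  R_n,bearing = 1·22.85 + 4·39.61 = 181.3 kips → 0.75 × 181.3 = 136 kips.
Bearing governs: 136 kips.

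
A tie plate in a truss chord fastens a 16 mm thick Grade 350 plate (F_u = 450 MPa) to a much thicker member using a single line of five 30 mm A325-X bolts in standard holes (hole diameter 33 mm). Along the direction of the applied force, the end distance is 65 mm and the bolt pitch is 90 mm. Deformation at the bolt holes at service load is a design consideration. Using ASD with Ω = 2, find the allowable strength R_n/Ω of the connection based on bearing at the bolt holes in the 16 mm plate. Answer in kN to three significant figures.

Per bolt r_n = 1.2 l_c t F_u ≤ 2.4 d t F_u; upper limit = 2.4 × 30 × 16 × 450 / 1000 = 518.4 kN.
Edge bolt: l_c = 65 − 33/2 = 48.5 mm → 1.2 × 48.5 × 16 × 450 / 1000 = 419 → r_n = 419 kN.
Interior bolts: l_c = 90 − 33 = 57 mm → 1.2 × 57 × 16 × 450 / 1000 = 492.5 → r_n = 492.5 kN.
R_n = 1 × 419 + 4 × 492.5 = 2389 kN.
Allowable strength R_n/Ω = 2389 / 2 = 1190 kN.

1190 kN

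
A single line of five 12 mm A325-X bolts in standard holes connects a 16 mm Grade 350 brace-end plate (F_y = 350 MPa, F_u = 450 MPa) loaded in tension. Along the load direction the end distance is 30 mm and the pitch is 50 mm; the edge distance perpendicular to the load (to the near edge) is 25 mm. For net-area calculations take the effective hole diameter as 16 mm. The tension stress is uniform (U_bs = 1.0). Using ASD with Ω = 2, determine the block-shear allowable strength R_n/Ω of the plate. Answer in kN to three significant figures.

402 kN

Shear plane L_v = 30 + 4·50 = 230 mm; A_gv = 230 × 16 = 3680 mm².
A_nv = (230 − 4.5·16) × 16 = 2528 mm².
A_nt = (25 − 0.5·16) × 16 = 272 mm².
0.6 F_u A_nv = 682.6 kN; 0.6 F_y A_gv = 772.8 kN → shear rupture governs the shear term.
R_n = 682.6 + 1.0 × 450 × 272 / 1000 = 805 kN.
Allowable strength R_n/Ω = 805 / 2 = 402 kN.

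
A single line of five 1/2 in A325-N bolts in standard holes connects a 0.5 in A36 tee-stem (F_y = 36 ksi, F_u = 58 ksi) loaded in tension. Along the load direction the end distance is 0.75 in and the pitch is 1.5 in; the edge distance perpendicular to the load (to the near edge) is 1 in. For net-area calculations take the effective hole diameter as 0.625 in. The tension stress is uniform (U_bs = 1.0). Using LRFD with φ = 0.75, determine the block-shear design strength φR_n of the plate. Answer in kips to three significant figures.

66.3 kips

Shear plane L_v = 0.75 + 4·1.5 = 6.75 in; A_gv = 6.75 × 0.5 = 3.375 in².
A_nv = (6.75 − 4.5·0.625) × 0.5 = 1.969 in².
A_nt = (1 − 0.5·0.625) × 0.5 = 0.3438 in².
0.6 F_u A_nv = 68.51 kips; 0.6 F_y A_gv = 72.9 kips → shear rupture governs the shear term.
R_n = 68.51 + 1.0 × 58 × 0.3438 = 88.45 kips.
Design strength φR_n = 0.75 × 88.45 = 66.3 kips.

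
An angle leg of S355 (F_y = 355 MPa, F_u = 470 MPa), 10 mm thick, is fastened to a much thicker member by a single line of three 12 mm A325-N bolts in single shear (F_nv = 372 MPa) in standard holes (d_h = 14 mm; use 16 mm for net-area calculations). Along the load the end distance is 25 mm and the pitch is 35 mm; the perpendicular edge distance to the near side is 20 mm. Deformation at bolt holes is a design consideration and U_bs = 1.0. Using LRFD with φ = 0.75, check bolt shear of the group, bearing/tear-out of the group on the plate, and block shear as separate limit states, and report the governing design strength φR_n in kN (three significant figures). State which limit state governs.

94.7 kN (bolt shear governs)

Bolt shear: A_b = π·12²/4 = 113.1 mm²; R_n = 372 × 113.1 × 3 × 1 / 1000 = 126.2 kN → 0.75 × 126.2 = 94.7 kN.
Bearing: edge l_c = 18, r_n = 101.5 kN; interior l_c = 21, r_n = 118.4 kN; R_n = 101.5 + 2·118.4 = 338.4 kN → 254 kN.
Block shear: A_gv = 950, A_nv = 550, A_nt = 120 mm²; R_n = min(0.6F_uA_nv, 0.6F_yA_gv) + U_bs·F_u·A_nt = 211.5 kN → 159 kN.
Bolt shear governs: 94.7 kN.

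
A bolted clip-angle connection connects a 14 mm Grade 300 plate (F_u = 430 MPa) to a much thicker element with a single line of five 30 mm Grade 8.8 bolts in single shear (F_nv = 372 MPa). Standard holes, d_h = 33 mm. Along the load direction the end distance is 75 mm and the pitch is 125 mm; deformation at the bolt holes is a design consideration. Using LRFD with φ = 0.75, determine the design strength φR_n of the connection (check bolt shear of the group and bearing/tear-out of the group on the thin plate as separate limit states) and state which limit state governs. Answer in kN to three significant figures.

986 kN (bolt shear governs)

Bolt shear: A_b = π·30²/4 = 706.9 mm²; R_n = 372 × 706.9 × 5 × 1 / 1000 = 1315 kN → 0.75 × 1315 = 986 kN.
Bearing (1.2 l_c t F_u ≤ 2.4 d t F_u): upper limit = 2.4·30·14·430 / 1000 = 433.4 kN.
  Edge l_c = 75 − 33/2 = 58.5 → r_n = 422.6 kN; interior l_c = 125 − 33 = 92 → r_n = 433.4 kN.
  R_n,bearing = 1·422.6 + 4·433.4 = 2156 kN → 0.75 × 2156 = 1620 kN.
Bolt shear governs: 986 kN.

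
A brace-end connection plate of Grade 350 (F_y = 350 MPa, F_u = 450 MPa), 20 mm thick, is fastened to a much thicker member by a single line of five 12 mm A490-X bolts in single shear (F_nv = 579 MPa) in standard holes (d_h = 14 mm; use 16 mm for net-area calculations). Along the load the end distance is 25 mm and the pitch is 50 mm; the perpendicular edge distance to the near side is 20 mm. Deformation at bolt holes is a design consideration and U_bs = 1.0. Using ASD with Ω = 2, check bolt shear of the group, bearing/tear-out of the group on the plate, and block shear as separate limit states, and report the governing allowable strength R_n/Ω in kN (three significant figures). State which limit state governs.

164 kN (bolt shear governs)

Bolt shear: A_b = π·12²/4 = 113.1 mm²; R_n = 579 × 113.1 × 5 × 1 / 1000 = 327.4 kN → 327.4 / 2 = 164 kN.
Bearing: edge l_c = 18, r_n = 194.4 kN; interior l_c = 36, r_n = 259.2 kN; R_n = 194.4 + 4·259.2 = 1231 kN → 616 kN.
Block shear: A_gv = 4500, A_nv = 3060, A_nt = 240 mm²; R_n = min(0.6F_uA_nv, 0.6F_yA_gv) + U_bs·F_u·A_nt = 934.2 kN → 467 kN.
Bolt shear governs: 164 kN.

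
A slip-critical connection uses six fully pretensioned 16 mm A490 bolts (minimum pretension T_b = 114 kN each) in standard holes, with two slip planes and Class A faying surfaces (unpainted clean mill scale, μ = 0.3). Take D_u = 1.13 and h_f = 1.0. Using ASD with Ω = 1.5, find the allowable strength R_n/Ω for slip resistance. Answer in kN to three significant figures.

309 kN

R_n = μ · D_u · h_f · T_b · n_s · n_b = 0.3 × 1.13 × 1.0 × 114 × 2 × 6 = 463.8 kN.
Allowable strength R_n/Ω = 463.8 / 1.5 = 309 kN.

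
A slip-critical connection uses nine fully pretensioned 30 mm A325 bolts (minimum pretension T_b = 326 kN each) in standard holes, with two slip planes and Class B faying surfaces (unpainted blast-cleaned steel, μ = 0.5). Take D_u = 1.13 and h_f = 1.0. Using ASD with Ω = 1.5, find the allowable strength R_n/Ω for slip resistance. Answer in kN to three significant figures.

2210 kN

R_n = μ · D_u · h_f · T_b · n_s · n_b = 0.5 × 1.13 × 1.0 × 326 × 2 × 9 = 3315 kN.
Allowable strength R_n/Ω = 3315 / 1.5 = 2210 kN.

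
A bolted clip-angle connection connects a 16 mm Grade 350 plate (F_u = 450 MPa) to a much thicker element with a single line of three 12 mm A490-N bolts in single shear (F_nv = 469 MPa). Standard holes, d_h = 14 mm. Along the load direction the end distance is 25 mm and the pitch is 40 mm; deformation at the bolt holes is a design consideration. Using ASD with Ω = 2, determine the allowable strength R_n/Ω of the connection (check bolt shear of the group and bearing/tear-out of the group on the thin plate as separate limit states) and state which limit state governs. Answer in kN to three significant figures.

79.6 kN (bolt shear governs)

Bolt shear: A_b = π·12²/4 = 113.1 mm²; R_n = 469 × 113.1 × 3 × 1 / 1000 = 159.1 kN → 159.1 / 2 = 79.6 kN.
Bearing (1.2 l_c t F_u ≤ 2.4 d t F_u): upper limit = 2.4·12·16·450 / 1000 = 207.4 kN.
  Edge l_c = 25 − 14/2 = 18 → r_n = 155.5 kN; interior l_c = 40 − 14 = 26 → r_n = 207.4 kN.
  R_n,bearing = 1·155.5 + 2·207.4 = 570.2 kN → 570.2 / 2 = 285 kN.
Bolt shear governs: 79.6 kN.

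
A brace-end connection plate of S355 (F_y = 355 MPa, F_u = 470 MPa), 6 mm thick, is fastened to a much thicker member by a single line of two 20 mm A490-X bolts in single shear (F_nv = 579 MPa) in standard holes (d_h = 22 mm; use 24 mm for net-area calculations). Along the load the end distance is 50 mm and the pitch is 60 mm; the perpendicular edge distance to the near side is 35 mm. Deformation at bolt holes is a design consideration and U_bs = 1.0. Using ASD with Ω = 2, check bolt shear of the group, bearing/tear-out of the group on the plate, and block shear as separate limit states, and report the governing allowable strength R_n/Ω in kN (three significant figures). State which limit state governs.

Bolt shear: A_b = π·20²/4 = 314.2 mm²; R_n = 579 × 314.2 × 2 × 1 / 1000 = 363.8 kN → 363.8 / 2 = 182 kN.
Bearing: edge l_c = 39, r_n = 132 kN; interior l_c = 38, r_n = 128.6 kN; R_n = 132 + 1·128.6 = 260.6 kN → 130 kN.
Block shear: A_gv = 660, A_nv = 444, A_nt = 138 mm²; R_n = min(0.6F_uA_nv, 0.6F_yA_gv) + U_bs·F_u·A_nt = 190.1 kN → 95 kN.
Block shear governs: 95 kN.

95 kN (block shear governs)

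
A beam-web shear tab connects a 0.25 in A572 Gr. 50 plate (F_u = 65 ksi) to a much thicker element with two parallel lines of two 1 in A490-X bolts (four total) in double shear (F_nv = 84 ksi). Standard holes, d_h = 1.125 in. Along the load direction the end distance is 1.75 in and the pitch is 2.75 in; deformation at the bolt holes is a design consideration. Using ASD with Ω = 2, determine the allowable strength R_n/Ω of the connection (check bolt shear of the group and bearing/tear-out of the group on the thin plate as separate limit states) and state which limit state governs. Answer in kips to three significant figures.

Bolt shear: A_b = π·1²/4 = 0.7854 in²; R_n = 84 × 0.7854 × 4 × 2 = 527.8 kips → 527.8 / 2 = 264 kips.
Bearing (1.2 l_c t F_u ≤ 2.4 d t F_u): upper limit = 2.4·1·0.25·65 = 39 kips.
  Edge l_c = 1.75 − 1.125/2 = 1.188 → r_n = 23.16 kips; interior l_c = 2.75 − 1.125 = 1.625 → r_n = 31.69 kips.
  R_n,bearing = 2·23.16 + 2·31.69 = 109.7 kips → 109.7 / 2 = 54.8 kips.
Bearing governs: 54.8 kips.

54.8 kips (bearing governs)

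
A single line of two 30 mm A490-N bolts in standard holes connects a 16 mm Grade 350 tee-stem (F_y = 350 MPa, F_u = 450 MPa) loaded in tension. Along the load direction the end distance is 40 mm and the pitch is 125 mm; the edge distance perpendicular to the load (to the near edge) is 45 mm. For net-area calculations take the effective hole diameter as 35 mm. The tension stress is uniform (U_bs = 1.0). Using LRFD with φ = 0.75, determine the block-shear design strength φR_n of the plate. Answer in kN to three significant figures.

Shear plane L_v = 40 + 1·125 = 165 mm; A_gv = 165 × 16 = 2640 mm².
A_nv = (165 − 1.5·35) × 16 = 1800 mm².
A_nt = (45 − 0.5·35) × 16 = 440 mm².
0.6 F_u A_nv = 486 kN; 0.6 F_y A_gv = 554.4 kN → shear rupture governs the shear term.
R_n = 486 + 1.0 × 450 × 440 / 1000 = 684 kN.
Design strength φR_n = 0.75 × 684 = 513 kN.

513 kN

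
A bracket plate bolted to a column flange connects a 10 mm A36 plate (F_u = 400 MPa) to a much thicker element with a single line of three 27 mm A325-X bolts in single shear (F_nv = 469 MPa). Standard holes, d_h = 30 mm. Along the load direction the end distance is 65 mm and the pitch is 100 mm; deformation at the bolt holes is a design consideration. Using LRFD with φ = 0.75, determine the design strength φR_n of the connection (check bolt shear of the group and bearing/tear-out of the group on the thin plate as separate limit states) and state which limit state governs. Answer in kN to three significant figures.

Bolt shear: A_b = π·27²/4 = 572.6 mm²; R_n = 469 × 572.6 × 3 × 1 / 1000 = 805.6 kN → 0.75 × 805.6 = 604 kN.
Bearing (1.2 l_c t F_u ≤ 2.4 d t F_u): upper limit = 2.4·27·10·400 / 1000 = 259.2 kN.
  Edge l_c = 65 − 30/2 = 50 → r_n = 240 kN; interior l_c = 100 − 30 = 70 → r_n = 259.2 kN.
  R_n,bearing = 1·240 + 2·259.2 = 758.4 kN → 0.75 × 758.4 = 569 kN.
Bearing governs: 569 kN.

569 kN (bearing governs)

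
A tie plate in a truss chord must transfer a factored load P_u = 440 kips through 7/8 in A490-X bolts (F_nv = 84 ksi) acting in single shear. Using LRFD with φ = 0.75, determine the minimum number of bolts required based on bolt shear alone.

A_b = π·0.875²/4 = 0.6013 in².
Per-bolt design strength φR_n = 0.75 × 84 × 0.6013 × 1 = 37.88 kips.
n ≥ 440 / 37.88 = 11.61 → use 12 bolts.

12 bolts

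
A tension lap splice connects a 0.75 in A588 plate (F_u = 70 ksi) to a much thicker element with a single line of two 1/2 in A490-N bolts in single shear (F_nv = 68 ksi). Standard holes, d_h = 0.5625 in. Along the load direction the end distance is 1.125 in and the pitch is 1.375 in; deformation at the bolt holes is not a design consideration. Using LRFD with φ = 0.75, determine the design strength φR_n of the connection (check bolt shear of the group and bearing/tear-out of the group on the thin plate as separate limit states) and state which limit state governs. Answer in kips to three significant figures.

20 kips (bolt shear governs)

Bolt shear: A_b = π·0.5²/4 = 0.1963 in²; R_n = 68 × 0.1963 × 2 × 1 = 26.7 kips → 0.75 × 26.7 = 20 kips.
Bearing (1.5 l_c t F_u ≤ 3.0 d t F_u): upper limit = 3.0·0.5·0.75·70 = 78.75 kips.
  Edge l_c = 1.125 − 0.5625/2 = 0.8438 → r_n = 66.45 kips; interior l_c = 1.375 − 0.5625 = 0.8125 → r_n = 63.98 kips.
  R_n,bearing = 1·66.45 + 1·63.98 = 130.4 kips → 0.75 × 130.4 = 97.8 kips.
Bolt shear governs: 20 kips.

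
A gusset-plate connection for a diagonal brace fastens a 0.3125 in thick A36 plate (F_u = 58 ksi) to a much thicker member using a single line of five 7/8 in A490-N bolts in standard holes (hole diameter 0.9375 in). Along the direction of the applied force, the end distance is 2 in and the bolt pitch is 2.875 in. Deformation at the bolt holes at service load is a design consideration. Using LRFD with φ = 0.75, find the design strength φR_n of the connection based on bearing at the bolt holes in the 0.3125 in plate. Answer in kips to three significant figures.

Per bolt r_n = 1.2 l_c t F_u ≤ 2.4 d t F_u; upper limit = 2.4 × 0.875 × 0.3125 × 58 = 38.06 kips.
Edge bolt: l_c = 2 − 0.9375/2 = 1.531 in → 1.2 × 1.531 × 0.3125 × 58 = 33.3 → r_n = 33.3 kips.
Interior bolts: l_c = 2.875 − 0.9375 = 1.938 in → 1.2 × 1.938 × 0.3125 × 58 = 42.14 → r_n = 38.06 kips.
R_n = 1 × 33.3 + 4 × 38.06 = 185.6 kips.
Design strength φR_n = 0.75 × 185.6 = 139 kips.

139 kips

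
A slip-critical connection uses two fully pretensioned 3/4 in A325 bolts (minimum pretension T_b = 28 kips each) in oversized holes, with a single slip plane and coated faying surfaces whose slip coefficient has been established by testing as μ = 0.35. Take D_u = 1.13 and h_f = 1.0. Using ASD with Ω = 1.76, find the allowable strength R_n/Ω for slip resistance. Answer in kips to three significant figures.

R_n = μ · D_u · h_f · T_b · n_s · n_b = 0.35 × 1.13 × 1.0 × 28 × 1 × 2 = 22.15 kips.
Allowable strength R_n/Ω = 22.15 / 1.76 = 12.6 kips.

12.6 kips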